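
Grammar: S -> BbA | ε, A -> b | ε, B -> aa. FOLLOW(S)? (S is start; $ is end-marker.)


$ ∈ FOLLOW(S). For each A -> αBβ: add FIRST(β)\{ε} to FOLLOW(B); if β nullable, add FOLLOW(A).
FOLLOW(S) = {$}


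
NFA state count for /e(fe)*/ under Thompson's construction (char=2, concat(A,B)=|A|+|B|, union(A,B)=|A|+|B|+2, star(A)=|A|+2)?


Syntax tree has 3 char leaf(s), 0 union(s), 1 star(s)
chars contribute 3×2 = 6; each union adds +2; each star adds +2
Total: 6 + 0 + 2 = 8 states


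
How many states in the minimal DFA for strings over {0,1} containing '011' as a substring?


KMP-style automaton: 3 progress states + 1 absorbing accept = 4
Minimal DFA: 4 states


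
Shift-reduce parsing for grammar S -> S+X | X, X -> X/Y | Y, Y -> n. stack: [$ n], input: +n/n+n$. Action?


'n' on top is the handle for Y -> n
Action: reduce (Y -> n)


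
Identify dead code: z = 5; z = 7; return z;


first assignment to z is overwritten before any read
Dead: 'z = 5'


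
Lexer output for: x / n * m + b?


Scan left to right, longest-match per lexeme
Tokens: ID(x), OP(/), ID(n), OP(*), ID(m), OP(+), ID(b)


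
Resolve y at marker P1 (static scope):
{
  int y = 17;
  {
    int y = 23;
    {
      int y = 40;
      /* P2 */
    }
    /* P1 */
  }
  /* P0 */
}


y declared in the same block as P1
y = 23


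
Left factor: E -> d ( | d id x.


Common prefix: 'd'
Factored: E -> d E', E' -> ( | id x


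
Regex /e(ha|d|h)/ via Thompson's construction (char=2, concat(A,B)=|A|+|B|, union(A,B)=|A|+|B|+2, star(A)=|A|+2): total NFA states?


Syntax tree has 5 char leaf(s), 2 union(s), 0 star(s)
chars contribute 5×2 = 10; each union adds +2; each star adds +2
Total: 10 + 4 + 0 = 14 states


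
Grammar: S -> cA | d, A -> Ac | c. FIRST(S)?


Per alternative of S: FIRST(cA) = {c}; FIRST(d) = {d}
FIRST(S) = {c, d}


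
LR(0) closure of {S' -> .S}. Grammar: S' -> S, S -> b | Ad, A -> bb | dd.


Start: S' -> .S
For each item with dot before a nonterminal B, add B -> .γ for every B-production
Closure: [S' -> .S, S -> .b, S -> .Ad, A -> .bb, A -> .dd]


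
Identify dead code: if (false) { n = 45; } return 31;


condition is constant false, so the whole block is unreachable
Dead: 'if (false) { n = 45; }'


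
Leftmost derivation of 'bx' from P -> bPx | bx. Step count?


Derivation: P => bx
Steps: 1


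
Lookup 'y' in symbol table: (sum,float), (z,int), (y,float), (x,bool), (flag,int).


Lookup 'y' → type float


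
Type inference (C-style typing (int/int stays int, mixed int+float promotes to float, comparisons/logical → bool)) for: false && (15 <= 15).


Operand types: bool && bool
Rule: logical operators take bool operands and yield bool
Result type: bool


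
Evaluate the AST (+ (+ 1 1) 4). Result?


Evaluate inner: (+ 1 1) = 2
Evaluate root: (+ 2 4) = 6
Result: 6


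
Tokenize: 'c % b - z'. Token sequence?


Scan left to right, longest-match per lexeme
Tokens: ID(c), OP(%), ID(b), OP(-), ID(z)


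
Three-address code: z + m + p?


Break into single-operator statements:
t1 = z + m
t2 = t1 + p


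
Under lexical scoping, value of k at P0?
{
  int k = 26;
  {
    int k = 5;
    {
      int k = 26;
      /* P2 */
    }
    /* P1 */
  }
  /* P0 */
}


k declared in the same block as P0
k = 26


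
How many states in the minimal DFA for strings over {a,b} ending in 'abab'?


Track the longest suffix of input matching a prefix of 'abab': 5 classes (prefixes of length 0..4)
Minimal DFA: 5 states


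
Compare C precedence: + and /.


'/' is multiplicative (level 10); '+' is additive (level 9)
Higher level binds tighter
'/' has higher precedence than '+'


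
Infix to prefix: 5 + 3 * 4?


'*' binds tighter: tree is (+ 5 (* 3 4))
Prefix: + 5 * 3 4


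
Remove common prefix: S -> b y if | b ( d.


Common prefix: 'b'
Factored: S -> b S', S' -> y if | ( d


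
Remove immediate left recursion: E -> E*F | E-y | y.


Left-recursive alternatives: E*F, E-y; non-recursive: y
Introduce E': E -> yE', E' -> *FE' | -yE' | ε


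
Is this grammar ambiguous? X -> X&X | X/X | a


'a&a/a' has two parse trees (no precedence encoded between & and /)
Ambiguous


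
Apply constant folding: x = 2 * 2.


2 * 2 = 4 at compile time
Optimized: x = 4


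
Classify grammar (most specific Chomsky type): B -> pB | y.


Right-linear: every RHS is a terminal or a terminal followed by one nonterminal
Classification: Type 3 (Regular)


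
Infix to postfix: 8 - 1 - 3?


Left to right (same or higher precedence on left)
Postfix: 8 1 - 3 -


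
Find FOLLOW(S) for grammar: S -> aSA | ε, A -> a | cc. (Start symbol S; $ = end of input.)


$ ∈ FOLLOW(S). For each A -> αBβ: add FIRST(β)\{ε} to FOLLOW(B); if β nullable, add FOLLOW(A).
FOLLOW(S) = {$, a, c}


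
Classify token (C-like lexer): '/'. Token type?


Pattern: operator symbol
Type: OPERATOR


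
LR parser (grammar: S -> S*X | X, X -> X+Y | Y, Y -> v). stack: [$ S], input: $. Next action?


start symbol S on stack, input exhausted
Action: accept


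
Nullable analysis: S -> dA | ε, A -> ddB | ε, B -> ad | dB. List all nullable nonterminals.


A nonterminal is nullable iff some alternative derives ε (directly, or every symbol in it is nullable)
Nullable: {A, S}


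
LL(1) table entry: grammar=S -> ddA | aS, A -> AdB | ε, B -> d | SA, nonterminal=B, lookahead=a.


For [B, a]: 'a' ∈ FIRST(SA)
Entry: B -> SA


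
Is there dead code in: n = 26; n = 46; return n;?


first assignment to n is overwritten before any read
Dead: 'n = 26'


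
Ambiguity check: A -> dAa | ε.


balanced d^n…a^n: each string has a unique parse
Unambiguous


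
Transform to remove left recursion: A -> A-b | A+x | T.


Left-recursive alternatives: A-b, A+x; non-recursive: T
Introduce A': A -> TA', A' -> -bA' | +xA' | ε


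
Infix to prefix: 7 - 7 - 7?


left-to-right (same/higher precedence on left): tree is (- (- 7 7) 7)
Prefix: - - 7 7 7


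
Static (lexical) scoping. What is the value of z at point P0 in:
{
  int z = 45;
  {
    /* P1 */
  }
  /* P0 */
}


z declared in the same block as P0
z = 45


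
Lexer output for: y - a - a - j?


Scan left to right, longest-match per lexeme
Tokens: ID(y), OP(-), ID(a), OP(-), ID(a), OP(-), ID(j)


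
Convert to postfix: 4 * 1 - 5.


Left to right (same or higher precedence on left)
Postfix: 4 1 * 5 -


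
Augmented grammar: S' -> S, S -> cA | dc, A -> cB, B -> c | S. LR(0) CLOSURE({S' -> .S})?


Start: S' -> .S
For each item with dot before a nonterminal B, add B -> .γ for every B-production
Closure: [S' -> .S, S -> .cA, S -> .dc]


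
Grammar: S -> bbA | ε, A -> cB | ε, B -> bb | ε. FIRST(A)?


Per alternative of A: FIRST(cB) = {c}; FIRST(ε) = {ε}
FIRST(A) = {c, ε}


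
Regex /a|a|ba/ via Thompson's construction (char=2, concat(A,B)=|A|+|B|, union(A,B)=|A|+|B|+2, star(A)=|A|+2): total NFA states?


Syntax tree has 4 char leaf(s), 2 union(s), 0 star(s)
chars contribute 4×2 = 8; each union adds +2; each star adds +2
Total: 8 + 4 + 0 = 12 states


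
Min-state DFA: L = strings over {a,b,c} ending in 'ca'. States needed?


Track the longest suffix of input matching a prefix of 'ca': 3 classes (prefixes of length 0..2)
Minimal DFA: 3 states


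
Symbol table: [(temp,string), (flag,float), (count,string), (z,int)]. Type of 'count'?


Lookup 'count' → type string


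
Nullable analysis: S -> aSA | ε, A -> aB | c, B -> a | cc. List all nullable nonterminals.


A nonterminal is nullable iff some alternative derives ε (directly, or every symbol in it is nullable)
Nullable: {S}


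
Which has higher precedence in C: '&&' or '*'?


'*' is multiplicative (level 10); '&&' is logical AND (level 2)
Higher level binds tighter
'*' has higher precedence than '&&'


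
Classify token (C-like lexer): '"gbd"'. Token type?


Pattern: double-quoted sequence
Type: STRING_LITERAL


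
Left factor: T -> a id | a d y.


Common prefix: 'a'
Factored: T -> a T', T' -> id | d y


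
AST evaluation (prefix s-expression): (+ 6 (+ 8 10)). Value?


Evaluate inner: (+ 8 10) = 18
Evaluate root: (+ 6 18) = 24
Result: 24


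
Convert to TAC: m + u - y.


Break into single-operator statements:
t1 = m + u
t2 = t1 - y


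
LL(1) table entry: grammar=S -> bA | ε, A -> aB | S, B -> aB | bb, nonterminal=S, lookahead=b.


For [S, b]: 'b' ∈ FIRST(bA)
Entry: S -> bA


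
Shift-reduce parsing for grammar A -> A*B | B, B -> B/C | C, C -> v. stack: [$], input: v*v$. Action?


no handle on stack; shift 'v'
Action: shift


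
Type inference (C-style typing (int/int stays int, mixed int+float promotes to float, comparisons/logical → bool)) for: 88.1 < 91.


Operand types: float < int
Rule: comparison yields bool
Result type: bool


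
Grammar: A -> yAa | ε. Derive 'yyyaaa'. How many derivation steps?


Derivation: A => yAa => yyAaa => yyyAaaa => yyyaaa
Steps: 4


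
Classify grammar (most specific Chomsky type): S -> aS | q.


Right-linear: every RHS is a terminal or a terminal followed by one nonterminal
Classification: Type 3 (Regular)


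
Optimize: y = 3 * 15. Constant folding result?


3 * 15 = 45 at compile time
Optimized: y = 45


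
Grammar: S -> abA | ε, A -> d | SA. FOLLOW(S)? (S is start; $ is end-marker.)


$ ∈ FOLLOW(S). For each A -> αBβ: add FIRST(β)\{ε} to FOLLOW(B); if β nullable, add FOLLOW(A).
FOLLOW(S) = {$, a, d}


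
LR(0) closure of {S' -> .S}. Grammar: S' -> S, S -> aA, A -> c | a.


Start: S' -> .S
For each item with dot before a nonterminal B, add B -> .γ for every B-production
Closure: [S' -> .S, S -> .aA]


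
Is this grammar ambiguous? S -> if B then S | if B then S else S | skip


dangling else: 'if B then if B then skip else skip' parses two ways
Ambiguous


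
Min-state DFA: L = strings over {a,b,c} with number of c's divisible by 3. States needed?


Track (count of c) mod 3: states 0..2, accept at 0
Minimal DFA: 3 states


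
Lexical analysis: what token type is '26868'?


Pattern: digits only
Type: INTEGER_LITERAL


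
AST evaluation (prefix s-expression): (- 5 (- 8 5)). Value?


Evaluate inner: (- 8 5) = 3
Evaluate root: (- 5 3) = 2
Result: 2


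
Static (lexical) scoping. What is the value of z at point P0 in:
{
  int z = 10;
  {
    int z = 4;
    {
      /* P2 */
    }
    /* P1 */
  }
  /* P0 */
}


z declared in the same block as P0
z = 10


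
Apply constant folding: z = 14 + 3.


14 + 3 = 17 at compile time
Optimized: z = 17


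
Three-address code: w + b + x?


Break into single-operator statements:
t1 = w + b
t2 = t1 + x


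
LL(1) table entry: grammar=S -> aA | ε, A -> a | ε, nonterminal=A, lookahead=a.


For [A, a]: 'a' ∈ FIRST(a)
Entry: A -> a


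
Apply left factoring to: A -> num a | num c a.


Common prefix: 'num'
Factored: A -> num A', A' -> a | c a


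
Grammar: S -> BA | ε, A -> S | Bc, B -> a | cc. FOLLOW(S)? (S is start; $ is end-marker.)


$ ∈ FOLLOW(S). For each A -> αBβ: add FIRST(β)\{ε} to FOLLOW(B); if β nullable, add FOLLOW(A).
FOLLOW(S) = {$}


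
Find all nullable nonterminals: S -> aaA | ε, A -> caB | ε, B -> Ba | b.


A nonterminal is nullable iff some alternative derives ε (directly, or every symbol in it is nullable)
Nullable: {A, S}


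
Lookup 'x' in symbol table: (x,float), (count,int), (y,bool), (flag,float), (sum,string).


Lookup 'x' → type float


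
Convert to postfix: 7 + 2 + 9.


Left to right (same or higher precedence on left)
Postfix: 7 2 + 9 +


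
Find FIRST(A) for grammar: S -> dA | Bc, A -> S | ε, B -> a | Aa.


Per alternative of A: FIRST(S) = {a, d}; FIRST(ε) = {ε}
FIRST(A) = {a, d, ε}


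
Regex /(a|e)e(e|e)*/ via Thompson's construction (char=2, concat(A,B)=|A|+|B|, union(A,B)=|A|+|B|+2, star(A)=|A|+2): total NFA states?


Syntax tree has 5 char leaf(s), 2 union(s), 1 star(s)
chars contribute 5×2 = 10; each union adds +2; each star adds +2
Total: 10 + 4 + 2 = 16 states


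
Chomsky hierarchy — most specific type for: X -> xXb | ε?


Single nonterminal LHS, but x^n b^n is not regular
Classification: Type 2 (Context-Free)


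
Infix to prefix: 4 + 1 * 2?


'*' binds tighter: tree is (+ 4 (* 1 2))
Prefix: + 4 * 1 2


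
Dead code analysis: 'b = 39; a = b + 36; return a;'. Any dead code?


b is read by a's definition; a is returned
No dead code


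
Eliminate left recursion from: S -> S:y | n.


Left-recursive alternatives: S:y; non-recursive: n
Introduce S': S -> nS', S' -> :yS' | ε


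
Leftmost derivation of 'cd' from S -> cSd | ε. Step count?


Derivation: S => cSd => cd
Steps: 2


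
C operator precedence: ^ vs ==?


'==' is equality (level 6); '^' is bitwise XOR (level 4)
Higher level binds tighter
'==' has higher precedence than '^'


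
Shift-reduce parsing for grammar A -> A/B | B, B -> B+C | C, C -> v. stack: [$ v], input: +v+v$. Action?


'v' on top is the handle for C -> v
Action: reduce (C -> v)


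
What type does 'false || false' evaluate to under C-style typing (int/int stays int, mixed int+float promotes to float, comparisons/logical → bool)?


Operand types: bool || bool
Rule: logical operators take bool operands and yield bool
Result type: bool


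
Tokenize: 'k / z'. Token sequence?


Scan left to right, longest-match per lexeme
Tokens: ID(k), OP(/), ID(z)


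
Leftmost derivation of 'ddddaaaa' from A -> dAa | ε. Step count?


Derivation: A => dAa => ddAaa => dddAaaa => ddddAaaaa => ddddaaaa
Steps: 5


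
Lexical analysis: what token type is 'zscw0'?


Pattern: letter/underscore followed by alphanumerics, not a keyword
Type: IDENTIFIER


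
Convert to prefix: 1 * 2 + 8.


left-to-right (same/higher precedence on left): tree is (+ (* 1 2) 8)
Prefix: + * 1 2 8


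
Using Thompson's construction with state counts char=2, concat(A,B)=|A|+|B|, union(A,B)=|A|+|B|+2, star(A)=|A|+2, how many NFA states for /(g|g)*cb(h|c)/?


Syntax tree has 6 char leaf(s), 2 union(s), 1 star(s)
chars contribute 6×2 = 12; each union adds +2; each star adds +2
Total: 12 + 4 + 2 = 18 states


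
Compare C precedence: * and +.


'*' is multiplicative (level 10); '+' is additive (level 9)
Higher level binds tighter
'*' has higher precedence than '+'


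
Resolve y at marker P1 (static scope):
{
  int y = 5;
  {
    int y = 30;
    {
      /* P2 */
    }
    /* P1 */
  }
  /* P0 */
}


y declared in the same block as P1
y = 30


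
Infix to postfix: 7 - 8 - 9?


Left to right (same or higher precedence on left)
Postfix: 7 8 - 9 -


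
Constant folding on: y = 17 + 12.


17 + 12 = 29 at compile time
Optimized: y = 29


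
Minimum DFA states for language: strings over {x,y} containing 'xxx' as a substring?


KMP-style automaton: 3 progress states + 1 absorbing accept = 4
Minimal DFA: 4 states


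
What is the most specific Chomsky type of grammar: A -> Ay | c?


Left-linear: every RHS is a terminal or one nonterminal followed by a terminal
Classification: Type 3 (Regular)


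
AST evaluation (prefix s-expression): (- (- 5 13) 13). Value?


Evaluate inner: (- 5 13) = -8
Evaluate root: (- -8 13) = -21
Result: -21


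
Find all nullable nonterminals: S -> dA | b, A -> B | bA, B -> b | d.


A nonterminal is nullable iff some alternative derives ε (directly, or every symbol in it is nullable)
Nullable: {}


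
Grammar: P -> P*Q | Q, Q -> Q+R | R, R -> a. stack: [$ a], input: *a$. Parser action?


'a' on top is the handle for R -> a
Action: reduce (R -> a)


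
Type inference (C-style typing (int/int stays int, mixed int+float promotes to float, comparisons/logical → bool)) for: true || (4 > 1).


Operand types: bool || bool
Rule: logical operators take bool operands and yield bool
Result type: bool


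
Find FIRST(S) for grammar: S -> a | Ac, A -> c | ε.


Per alternative of S: FIRST(a) = {a}; FIRST(Ac) = {c}
FIRST(S) = {a, c}


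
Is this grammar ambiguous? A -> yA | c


right-linear, alternatives start with distinct terminals 'y' vs 'c': unique leftmost derivation
Unambiguous


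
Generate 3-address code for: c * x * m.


Break into single-operator statements:
t1 = c * x
t2 = t1 * m


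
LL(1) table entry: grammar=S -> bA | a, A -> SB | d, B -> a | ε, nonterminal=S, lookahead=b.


For [S, b]: 'b' ∈ FIRST(bA)
Entry: S -> bA


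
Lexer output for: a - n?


Scan left to right, longest-match per lexeme
Tokens: ID(a), OP(-), ID(n)


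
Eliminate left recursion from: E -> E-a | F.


Left-recursive alternatives: E-a; non-recursive: F
Introduce E': E -> FE', E' -> -aE' | ε


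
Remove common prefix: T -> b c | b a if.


Common prefix: 'b'
Factored: T -> b T', T' -> c | a if


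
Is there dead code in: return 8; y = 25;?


statement follows a return and is unreachable
Dead: 'y = 25'


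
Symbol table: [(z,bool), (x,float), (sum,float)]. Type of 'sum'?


Lookup 'sum' → type float


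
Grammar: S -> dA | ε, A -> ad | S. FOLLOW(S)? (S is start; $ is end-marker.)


$ ∈ FOLLOW(S). For each A -> αBβ: add FIRST(β)\{ε} to FOLLOW(B); if β nullable, add FOLLOW(A).
FOLLOW(S) = {$}


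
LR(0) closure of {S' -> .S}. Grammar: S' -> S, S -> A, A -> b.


Start: S' -> .S
For each item with dot before a nonterminal B, add B -> .γ for every B-production
Closure: [S' -> .S, S -> .A, A -> .b]


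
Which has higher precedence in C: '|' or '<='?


'<=' is relational (level 7); '|' is bitwise OR (level 3)
Higher level binds tighter
'<=' has higher precedence than '|'


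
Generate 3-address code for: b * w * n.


Break into single-operator statements:
t1 = b * w
t2 = t1 * n


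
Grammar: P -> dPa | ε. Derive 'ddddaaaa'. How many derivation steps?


Derivation: P => dPa => ddPaa => dddPaaa => ddddPaaaa => ddddaaaa
Steps: 5


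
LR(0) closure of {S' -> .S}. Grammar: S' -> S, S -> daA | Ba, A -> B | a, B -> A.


Start: S' -> .S
For each item with dot before a nonterminal B, add B -> .γ for every B-production
Closure: [S' -> .S, S -> .daA, S -> .Ba, B -> .A, A -> .B, A -> .a]


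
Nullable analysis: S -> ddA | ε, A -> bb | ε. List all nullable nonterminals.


A nonterminal is nullable iff some alternative derives ε (directly, or every symbol in it is nullable)
Nullable: {A, S}


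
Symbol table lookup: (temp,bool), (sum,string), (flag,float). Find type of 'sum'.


Lookup 'sum' → type string


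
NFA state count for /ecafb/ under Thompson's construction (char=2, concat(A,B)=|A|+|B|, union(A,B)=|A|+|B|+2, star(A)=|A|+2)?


Syntax tree has 5 char leaf(s), 0 union(s), 0 star(s)
chars contribute 5×2 = 10; each union adds +2; each star adds +2
Total: 10 + 0 + 0 = 10 states


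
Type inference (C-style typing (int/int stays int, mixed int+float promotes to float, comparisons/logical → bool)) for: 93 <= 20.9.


Operand types: int <= float
Rule: comparison yields bool
Result type: bool


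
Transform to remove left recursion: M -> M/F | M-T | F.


Left-recursive alternatives: M/F, M-T; non-recursive: F
Introduce M': M -> FM', M' -> /FM' | -TM' | ε


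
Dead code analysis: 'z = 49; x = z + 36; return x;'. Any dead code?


z is read by x's definition; x is returned
No dead code


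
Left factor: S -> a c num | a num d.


Common prefix: 'a'
Factored: S -> a S', S' -> c num | num d


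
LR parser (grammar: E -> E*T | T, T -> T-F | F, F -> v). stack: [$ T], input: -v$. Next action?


shift '-' to continue T -> T-F
Action: shift


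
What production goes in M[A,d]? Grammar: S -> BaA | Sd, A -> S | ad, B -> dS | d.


For [A, d]: 'd' ∈ FIRST(S)
Entry: A -> S


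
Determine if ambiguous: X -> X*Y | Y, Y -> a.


precedence layered via separate nonterminal Y: deterministic
Unambiguous


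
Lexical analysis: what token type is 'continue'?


Pattern: reserved word
Type: KEYWORD


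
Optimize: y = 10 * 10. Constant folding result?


10 * 10 = 100 at compile time
Optimized: y = 100


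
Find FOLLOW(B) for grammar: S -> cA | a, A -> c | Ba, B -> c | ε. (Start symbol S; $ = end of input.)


$ ∈ FOLLOW(S). For each A -> αBβ: add FIRST(β)\{ε} to FOLLOW(B); if β nullable, add FOLLOW(A).
FOLLOW(B) = {a}


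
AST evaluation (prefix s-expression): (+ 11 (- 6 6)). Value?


Evaluate inner: (- 6 6) = 0
Evaluate root: (+ 11 0) = 11
Result: 11


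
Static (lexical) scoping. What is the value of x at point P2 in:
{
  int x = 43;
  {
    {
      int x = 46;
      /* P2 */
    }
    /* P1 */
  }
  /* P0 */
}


x declared in the same block as P2
x = 46


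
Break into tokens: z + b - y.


Scan left to right, longest-match per lexeme
Tokens: ID(z), OP(+), ID(b), OP(-), ID(y)


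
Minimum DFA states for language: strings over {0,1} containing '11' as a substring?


KMP-style automaton: 2 progress states + 1 absorbing accept = 3
Minimal DFA: 3 states


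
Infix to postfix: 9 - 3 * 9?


* has higher precedence, evaluate 3*9 first
Postfix: 9 3 9 * -


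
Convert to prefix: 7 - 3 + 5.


left-to-right (same/higher precedence on left): tree is (+ (- 7 3) 5)
Prefix: + - 7 3 5


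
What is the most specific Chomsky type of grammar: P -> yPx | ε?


Single nonterminal LHS, but y^n x^n is not regular
Classification: Type 2 (Context-Free)


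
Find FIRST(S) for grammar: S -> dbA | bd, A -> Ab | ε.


Per alternative of S: FIRST(dbA) = {d}; FIRST(bd) = {b}
FIRST(S) = {b, d}


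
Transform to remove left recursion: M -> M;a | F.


Left-recursive alternatives: M;a; non-recursive: F
Introduce M': M -> FM', M' -> ;aM' | ε


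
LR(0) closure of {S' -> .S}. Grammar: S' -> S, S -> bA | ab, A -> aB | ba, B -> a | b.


Start: S' -> .S
For each item with dot before a nonterminal B, add B -> .γ for every B-production
Closure: [S' -> .S, S -> .bA, S -> .ab]


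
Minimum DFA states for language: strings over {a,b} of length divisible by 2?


Track length mod 2: states 0..1, accept at 0
Minimal DFA: 2 states


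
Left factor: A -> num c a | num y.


Common prefix: 'num'
Factored: A -> num A', A' -> c a | y


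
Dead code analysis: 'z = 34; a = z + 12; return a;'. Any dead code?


z is read by a's definition; a is returned
No dead code


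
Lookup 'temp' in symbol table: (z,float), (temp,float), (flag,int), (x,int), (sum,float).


Lookup 'temp' → type float


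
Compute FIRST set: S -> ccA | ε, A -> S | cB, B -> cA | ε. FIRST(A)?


Per alternative of A: FIRST(S) = {c, ε}; FIRST(cB) = {c}
FIRST(A) = {c, ε}


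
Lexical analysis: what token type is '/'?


Pattern: operator symbol
Type: OPERATOR


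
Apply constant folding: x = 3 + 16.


3 + 16 = 19 at compile time
Optimized: x = 19


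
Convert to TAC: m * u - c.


Break into single-operator statements:
t1 = m * u
t2 = t1 - c


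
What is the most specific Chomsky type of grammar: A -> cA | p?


Right-linear: every RHS is a terminal or a terminal followed by one nonterminal
Classification: Type 3 (Regular)


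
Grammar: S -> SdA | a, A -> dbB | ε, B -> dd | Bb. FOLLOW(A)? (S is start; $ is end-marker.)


$ ∈ FOLLOW(S). For each A -> αBβ: add FIRST(β)\{ε} to FOLLOW(B); if β nullable, add FOLLOW(A).
FOLLOW(A) = {$, d}


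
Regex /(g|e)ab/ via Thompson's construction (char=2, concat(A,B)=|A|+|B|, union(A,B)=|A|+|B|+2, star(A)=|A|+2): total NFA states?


Syntax tree has 4 char leaf(s), 1 union(s), 0 star(s)
chars contribute 4×2 = 8; each union adds +2; each star adds +2
Total: 8 + 2 + 0 = 10 states


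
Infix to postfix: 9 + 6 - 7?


Left to right (same or higher precedence on left)
Postfix: 9 6 + 7 -


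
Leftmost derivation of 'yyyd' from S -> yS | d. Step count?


Derivation: S => yS => yyS => yyyS => yyyd
Steps: 4


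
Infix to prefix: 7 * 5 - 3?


left-to-right (same/higher precedence on left): tree is (- (* 7 5) 3)
Prefix: - * 7 5 3


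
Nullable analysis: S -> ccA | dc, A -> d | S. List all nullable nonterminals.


A nonterminal is nullable iff some alternative derives ε (directly, or every symbol in it is nullable)
Nullable: {}


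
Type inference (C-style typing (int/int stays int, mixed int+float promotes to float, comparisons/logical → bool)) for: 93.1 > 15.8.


Operand types: float > float
Rule: comparison yields bool
Result type: bool


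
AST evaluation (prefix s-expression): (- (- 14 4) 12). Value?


Evaluate inner: (- 14 4) = 10
Evaluate root: (- 10 12) = -2
Result: -2


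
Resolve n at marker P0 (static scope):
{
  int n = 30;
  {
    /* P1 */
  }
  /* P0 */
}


n declared in the same block as P0
n = 30


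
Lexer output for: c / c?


Scan left to right, longest-match per lexeme
Tokens: ID(c), OP(/), ID(c)


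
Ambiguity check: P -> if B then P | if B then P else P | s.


dangling else: 'if B then if B then s else s' parses two ways
Ambiguous


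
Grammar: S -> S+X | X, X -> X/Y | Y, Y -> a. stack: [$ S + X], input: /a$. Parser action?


'/' can extend X; shift to build X -> X/Y
Action: shift


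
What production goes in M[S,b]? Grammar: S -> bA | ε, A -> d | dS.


For [S, b]: 'b' ∈ FIRST(bA)
Entry: S -> bA


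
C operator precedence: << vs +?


'+' is additive (level 9); '<<' is shift (level 8)
Higher level binds tighter
'+' has higher precedence than '<<'


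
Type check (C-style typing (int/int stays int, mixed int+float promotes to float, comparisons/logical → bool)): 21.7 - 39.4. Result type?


Operand types: float - float
Rule: mixed int/float promotes to float; int/int stays int
Result type: float


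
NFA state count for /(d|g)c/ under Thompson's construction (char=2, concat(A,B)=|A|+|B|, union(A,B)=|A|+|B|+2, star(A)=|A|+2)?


Syntax tree has 3 char leaf(s), 1 union(s), 0 star(s)
chars contribute 3×2 = 6; each union adds +2; each star adds +2
Total: 6 + 2 + 0 = 8 states


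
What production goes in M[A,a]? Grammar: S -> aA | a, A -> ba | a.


For [A, a]: 'a' ∈ FIRST(a)
Entry: A -> a


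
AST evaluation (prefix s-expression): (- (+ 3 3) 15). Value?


Evaluate inner: (+ 3 3) = 6
Evaluate root: (- 6 15) = -9
Result: -9


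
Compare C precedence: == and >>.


'>>' is shift (level 8); '==' is equality (level 6)
Higher level binds tighter
'>>' has higher precedence than '=='


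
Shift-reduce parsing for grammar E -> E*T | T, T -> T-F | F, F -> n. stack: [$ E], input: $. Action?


start symbol E on stack, input exhausted
Action: accept


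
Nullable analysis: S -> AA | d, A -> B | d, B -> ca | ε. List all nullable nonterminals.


A nonterminal is nullable iff some alternative derives ε (directly, or every symbol in it is nullable)
Nullable: {A, B, S}


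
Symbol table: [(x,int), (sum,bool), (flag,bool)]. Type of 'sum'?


Lookup 'sum' → type bool


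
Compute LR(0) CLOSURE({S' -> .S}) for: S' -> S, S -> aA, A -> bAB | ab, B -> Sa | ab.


Start: S' -> .S
For each item with dot before a nonterminal B, add B -> .γ for every B-production
Closure: [S' -> .S, S -> .aA]


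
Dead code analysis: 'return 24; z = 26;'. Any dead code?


statement follows a return and is unreachable
Dead: 'z = 26'


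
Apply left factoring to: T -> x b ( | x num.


Common prefix: 'x'
Factored: T -> x T', T' -> b ( | num


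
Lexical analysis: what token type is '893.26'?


Pattern: digits with a decimal point
Type: FLOAT_LITERAL


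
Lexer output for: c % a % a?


Scan left to right, longest-match per lexeme
Tokens: ID(c), OP(%), ID(a), OP(%), ID(a)


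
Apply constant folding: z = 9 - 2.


9 - 2 = 7 at compile time
Optimized: z = 7


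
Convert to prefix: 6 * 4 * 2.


left-to-right (same/higher precedence on left): tree is (* (* 6 4) 2)
Prefix: * * 6 4 2


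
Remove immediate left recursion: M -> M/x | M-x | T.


Left-recursive alternatives: M/x, M-x; non-recursive: T
Introduce M': M -> TM', M' -> /xM' | -xM' | ε


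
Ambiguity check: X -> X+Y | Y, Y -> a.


precedence layered via separate nonterminal Y: deterministic
Unambiguous


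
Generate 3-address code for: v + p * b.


Break into single-operator statements:
t1 = p * b
t2 = v + t1


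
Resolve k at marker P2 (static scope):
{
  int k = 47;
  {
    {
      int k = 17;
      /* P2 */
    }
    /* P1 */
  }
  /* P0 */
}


k declared in the same block as P2
k = 17


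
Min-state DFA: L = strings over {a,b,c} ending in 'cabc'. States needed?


Track the longest suffix of input matching a prefix of 'cabc': 5 classes (prefixes of length 0..4)
Minimal DFA: 5 states


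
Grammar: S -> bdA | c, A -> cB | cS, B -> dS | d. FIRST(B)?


Per alternative of B: FIRST(dS) = {d}; FIRST(d) = {d}
FIRST(B) = {d}


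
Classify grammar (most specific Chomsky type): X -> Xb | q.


Left-linear: every RHS is a terminal or one nonterminal followed by a terminal
Classification: Type 3 (Regular)


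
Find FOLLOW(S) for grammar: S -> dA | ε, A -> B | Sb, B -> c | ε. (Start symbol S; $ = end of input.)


$ ∈ FOLLOW(S). For each A -> αBβ: add FIRST(β)\{ε} to FOLLOW(B); if β nullable, add FOLLOW(A).
FOLLOW(S) = {$, b}


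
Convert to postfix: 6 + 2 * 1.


* has higher precedence, evaluate 2*1 first
Postfix: 6 2 1 * +


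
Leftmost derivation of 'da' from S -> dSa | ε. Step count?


Derivation: S => dSa => da
Steps: 2


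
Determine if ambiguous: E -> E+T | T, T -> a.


precedence layered via separate nonterminal T: deterministic
Unambiguous


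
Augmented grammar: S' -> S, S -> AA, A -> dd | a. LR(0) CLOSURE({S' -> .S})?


Start: S' -> .S
For each item with dot before a nonterminal B, add B -> .γ for every B-production
Closure: [S' -> .S, S -> .AA, A -> .dd, A -> .a]


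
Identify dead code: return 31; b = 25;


statement follows a return and is unreachable
Dead: 'b = 25'


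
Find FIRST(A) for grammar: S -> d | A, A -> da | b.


Per alternative of A: FIRST(da) = {d}; FIRST(b) = {b}
FIRST(A) = {b, d}


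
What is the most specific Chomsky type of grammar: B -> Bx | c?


Left-linear: every RHS is a terminal or one nonterminal followed by a terminal
Classification: Type 3 (Regular)


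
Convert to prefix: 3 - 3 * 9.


'*' binds tighter: tree is (- 3 (* 3 9))
Prefix: - 3 * 3 9


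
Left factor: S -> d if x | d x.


Common prefix: 'd'
Factored: S -> d S', S' -> if x | x


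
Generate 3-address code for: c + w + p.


Break into single-operator statements:
t1 = c + w
t2 = t1 + p


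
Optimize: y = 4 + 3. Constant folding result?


4 + 3 = 7 at compile time
Optimized: y = 7


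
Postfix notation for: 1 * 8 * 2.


Left to right (same or higher precedence on left)
Postfix: 1 8 * 2 *


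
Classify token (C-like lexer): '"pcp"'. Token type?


Pattern: double-quoted sequence
Type: STRING_LITERAL


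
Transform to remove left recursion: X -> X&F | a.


Left-recursive alternatives: X&F; non-recursive: a
Introduce X': X -> aX', X' -> &FX' | ε


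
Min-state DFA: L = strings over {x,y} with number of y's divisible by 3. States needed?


Track (count of y) mod 3: states 0..2, accept at 0
Minimal DFA: 3 states


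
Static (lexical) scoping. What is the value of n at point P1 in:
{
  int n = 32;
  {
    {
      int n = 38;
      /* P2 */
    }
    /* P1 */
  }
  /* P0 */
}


P1's block does not declare n; resolves to the enclosing declaration at depth 0
n = 32


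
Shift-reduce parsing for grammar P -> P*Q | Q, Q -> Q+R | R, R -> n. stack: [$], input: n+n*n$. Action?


no handle on stack; shift 'n'
Action: shift


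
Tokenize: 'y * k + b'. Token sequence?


Scan left to right, longest-match per lexeme
Tokens: ID(y), OP(*), ID(k), OP(+), ID(b)


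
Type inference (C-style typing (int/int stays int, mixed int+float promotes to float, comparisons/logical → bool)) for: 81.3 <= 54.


Operand types: float <= int
Rule: comparison yields bool
Result type: bool


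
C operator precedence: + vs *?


'*' is multiplicative (level 10); '+' is additive (level 9)
Higher level binds tighter
'*' has higher precedence than '+'


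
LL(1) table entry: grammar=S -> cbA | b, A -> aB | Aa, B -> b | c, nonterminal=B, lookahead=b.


For [B, b]: 'b' ∈ FIRST(b)
Entry: B -> b


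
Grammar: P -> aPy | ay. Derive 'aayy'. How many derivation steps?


Derivation: P => aPy => aayy
Steps: 2


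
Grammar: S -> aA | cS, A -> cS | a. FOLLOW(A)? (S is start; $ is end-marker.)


$ ∈ FOLLOW(S). For each A -> αBβ: add FIRST(β)\{ε} to FOLLOW(B); if β nullable, add FOLLOW(A).
FOLLOW(A) = {$}


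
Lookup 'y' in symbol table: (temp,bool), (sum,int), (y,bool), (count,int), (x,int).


Lookup 'y' → type bool


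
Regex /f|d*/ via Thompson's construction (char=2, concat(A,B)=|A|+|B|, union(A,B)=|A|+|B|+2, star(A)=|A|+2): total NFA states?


Syntax tree has 2 char leaf(s), 1 union(s), 1 star(s)
chars contribute 2×2 = 4; each union adds +2; each star adds +2
Total: 4 + 2 + 2 = 8 states


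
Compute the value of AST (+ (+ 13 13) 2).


Evaluate inner: (+ 13 13) = 26
Evaluate root: (+ 26 2) = 28
Result: 28


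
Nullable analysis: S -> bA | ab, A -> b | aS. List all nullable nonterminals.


A nonterminal is nullable iff some alternative derives ε (directly, or every symbol in it is nullable)
Nullable: {}


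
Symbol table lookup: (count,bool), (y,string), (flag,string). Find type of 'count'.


Lookup 'count' → type bool


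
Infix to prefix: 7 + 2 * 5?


'*' binds tighter: tree is (+ 7 (* 2 5))
Prefix: + 7 * 2 5


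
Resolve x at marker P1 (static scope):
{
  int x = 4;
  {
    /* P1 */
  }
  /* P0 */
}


P1's block does not declare x; resolves to the enclosing declaration at depth 0
x = 4


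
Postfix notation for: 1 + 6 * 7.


* has higher precedence, evaluate 6*7 first
Postfix: 1 6 7 * +


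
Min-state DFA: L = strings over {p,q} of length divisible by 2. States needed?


Track length mod 2: states 0..1, accept at 0
Minimal DFA: 2 states


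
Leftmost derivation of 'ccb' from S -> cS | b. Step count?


Derivation: S => cS => ccS => ccb
Steps: 3


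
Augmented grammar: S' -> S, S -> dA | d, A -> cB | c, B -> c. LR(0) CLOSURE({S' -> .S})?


Start: S' -> .S
For each item with dot before a nonterminal B, add B -> .γ for every B-production
Closure: [S' -> .S, S -> .dA, S -> .d]


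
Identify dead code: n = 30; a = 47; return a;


n is assigned but never read
Dead: 'n = 30'


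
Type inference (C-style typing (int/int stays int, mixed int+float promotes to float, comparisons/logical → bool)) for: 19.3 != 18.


Operand types: float != int
Rule: comparison yields bool
Result type: bool


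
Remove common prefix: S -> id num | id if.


Common prefix: 'id'
Factored: S -> id S', S' -> num | if


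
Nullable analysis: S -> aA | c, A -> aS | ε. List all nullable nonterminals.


A nonterminal is nullable iff some alternative derives ε (directly, or every symbol in it is nullable)
Nullable: {A}


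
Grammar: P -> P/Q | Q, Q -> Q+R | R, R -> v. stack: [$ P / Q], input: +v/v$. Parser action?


'+' can extend Q; shift to build Q -> Q+R
Action: shift


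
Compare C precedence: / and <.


'/' is multiplicative (level 10); '<' is relational (level 7)
Higher level binds tighter
'/' has higher precedence than '<'


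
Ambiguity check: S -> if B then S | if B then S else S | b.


dangling else: 'if B then if B then b else b' parses two ways
Ambiguous


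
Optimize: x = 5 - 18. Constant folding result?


5 - 18 = -13 at compile time
Optimized: x = -13


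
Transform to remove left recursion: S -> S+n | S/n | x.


Left-recursive alternatives: S+n, S/n; non-recursive: x
Introduce S': S -> xS', S' -> +nS' | /nS' | ε


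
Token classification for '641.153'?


Pattern: digits with a decimal point
Type: FLOAT_LITERAL


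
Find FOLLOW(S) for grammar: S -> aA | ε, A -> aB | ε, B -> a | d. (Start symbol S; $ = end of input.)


$ ∈ FOLLOW(S). For each A -> αBβ: add FIRST(β)\{ε} to FOLLOW(B); if β nullable, add FOLLOW(A).
FOLLOW(S) = {$}


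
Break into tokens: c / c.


Scan left to right, longest-match per lexeme
Tokens: ID(c), OP(/), ID(c)


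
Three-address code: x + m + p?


Break into single-operator statements:
t1 = x + m
t2 = t1 + p


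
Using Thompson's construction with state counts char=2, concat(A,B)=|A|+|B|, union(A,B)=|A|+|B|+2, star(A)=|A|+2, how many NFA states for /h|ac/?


Syntax tree has 3 char leaf(s), 1 union(s), 0 star(s)
chars contribute 3×2 = 6; each union adds +2; each star adds +2
Total: 6 + 2 + 0 = 8 states


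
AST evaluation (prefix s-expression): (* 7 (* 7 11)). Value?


Evaluate inner: (* 7 11) = 77
Evaluate root: (* 7 77) = 539
Result: 539


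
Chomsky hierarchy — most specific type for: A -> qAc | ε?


Single nonterminal LHS, but q^n c^n is not regular
Classification: Type 2 (Context-Free)


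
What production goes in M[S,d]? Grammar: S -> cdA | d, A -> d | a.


For [S, d]: 'd' ∈ FIRST(d)
Entry: S -> d


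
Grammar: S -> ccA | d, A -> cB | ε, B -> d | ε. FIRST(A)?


Per alternative of A: FIRST(cB) = {c}; FIRST(ε) = {ε}
FIRST(A) = {c, ε}


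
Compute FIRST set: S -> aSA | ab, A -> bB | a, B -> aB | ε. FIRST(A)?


Per alternative of A: FIRST(bB) = {b}; FIRST(a) = {a}
FIRST(A) = {a, b}


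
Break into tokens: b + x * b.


Scan left to right, longest-match per lexeme
Tokens: ID(b), OP(+), ID(x), OP(*), ID(b)


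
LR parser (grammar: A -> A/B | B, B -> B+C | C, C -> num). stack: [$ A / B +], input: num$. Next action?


no handle; shift 'num'
Action: shift


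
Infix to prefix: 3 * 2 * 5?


left-to-right (same/higher precedence on left): tree is (* (* 3 2) 5)
Prefix: * * 3 2 5


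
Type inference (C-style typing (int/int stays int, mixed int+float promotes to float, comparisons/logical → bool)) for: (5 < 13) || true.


Operand types: bool || bool
Rule: logical operators take bool operands and yield bool
Result type: bool


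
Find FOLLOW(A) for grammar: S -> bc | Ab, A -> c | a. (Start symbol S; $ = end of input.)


$ ∈ FOLLOW(S). For each A -> αBβ: add FIRST(β)\{ε} to FOLLOW(B); if β nullable, add FOLLOW(A).
FOLLOW(A) = {b}


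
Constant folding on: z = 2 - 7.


2 - 7 = -5 at compile time
Optimized: z = -5


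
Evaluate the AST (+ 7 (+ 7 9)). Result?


Evaluate inner: (+ 7 9) = 16
Evaluate root: (+ 7 16) = 23
Result: 23


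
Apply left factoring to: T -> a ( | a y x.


Common prefix: 'a'
Factored: T -> a T', T' -> ( | y x


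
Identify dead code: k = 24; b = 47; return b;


k is assigned but never read
Dead: 'k = 24'


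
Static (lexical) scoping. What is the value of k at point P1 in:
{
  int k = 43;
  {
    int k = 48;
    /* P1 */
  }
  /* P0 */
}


k declared in the same block as P1
k = 48


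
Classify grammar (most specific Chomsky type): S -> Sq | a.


Left-linear: every RHS is a terminal or one nonterminal followed by a terminal
Classification: Type 3 (Regular)


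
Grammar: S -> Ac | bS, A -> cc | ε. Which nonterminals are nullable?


A nonterminal is nullable iff some alternative derives ε (directly, or every symbol in it is nullable)
Nullable: {A}
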